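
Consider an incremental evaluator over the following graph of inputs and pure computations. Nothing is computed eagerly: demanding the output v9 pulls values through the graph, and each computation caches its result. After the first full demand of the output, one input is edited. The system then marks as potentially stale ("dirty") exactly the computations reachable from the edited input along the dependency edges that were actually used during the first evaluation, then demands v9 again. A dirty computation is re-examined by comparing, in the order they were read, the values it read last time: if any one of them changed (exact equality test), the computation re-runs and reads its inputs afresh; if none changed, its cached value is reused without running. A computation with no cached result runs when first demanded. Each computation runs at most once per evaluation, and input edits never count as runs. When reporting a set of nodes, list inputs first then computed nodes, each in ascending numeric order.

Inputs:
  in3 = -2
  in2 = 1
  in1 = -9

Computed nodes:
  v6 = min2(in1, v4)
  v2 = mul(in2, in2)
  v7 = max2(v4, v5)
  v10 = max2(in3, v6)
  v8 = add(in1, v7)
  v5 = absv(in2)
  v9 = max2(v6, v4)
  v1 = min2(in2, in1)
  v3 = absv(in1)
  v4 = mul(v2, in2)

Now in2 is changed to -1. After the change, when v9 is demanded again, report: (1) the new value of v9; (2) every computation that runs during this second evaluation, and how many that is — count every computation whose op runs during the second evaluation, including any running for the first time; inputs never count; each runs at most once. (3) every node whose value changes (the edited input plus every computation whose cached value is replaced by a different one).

v9 now evaluates to -1.
Run set: v2, v4, v6, v9 (4 run).
Changed values: in2, v4, v9.

Initial pass — values computed on the first demand:
  v2 = mul(1, 1) = 1
  v4 = mul(1, 1) = 1
  v6 = min2(-9, 1) = -9
  v9 = max2(-9, 1) = 1

Second demand — change propagation:
  v2: re-runs because in2 1->-1; in2 1->-1; new result 1 (unchanged).
  v4: re-runs because in2 1->-1; new result -1.
  v6: re-runs because v4 1->-1; new result -9 (unchanged).
  v9: re-runs because v4 1->-1; new result -1.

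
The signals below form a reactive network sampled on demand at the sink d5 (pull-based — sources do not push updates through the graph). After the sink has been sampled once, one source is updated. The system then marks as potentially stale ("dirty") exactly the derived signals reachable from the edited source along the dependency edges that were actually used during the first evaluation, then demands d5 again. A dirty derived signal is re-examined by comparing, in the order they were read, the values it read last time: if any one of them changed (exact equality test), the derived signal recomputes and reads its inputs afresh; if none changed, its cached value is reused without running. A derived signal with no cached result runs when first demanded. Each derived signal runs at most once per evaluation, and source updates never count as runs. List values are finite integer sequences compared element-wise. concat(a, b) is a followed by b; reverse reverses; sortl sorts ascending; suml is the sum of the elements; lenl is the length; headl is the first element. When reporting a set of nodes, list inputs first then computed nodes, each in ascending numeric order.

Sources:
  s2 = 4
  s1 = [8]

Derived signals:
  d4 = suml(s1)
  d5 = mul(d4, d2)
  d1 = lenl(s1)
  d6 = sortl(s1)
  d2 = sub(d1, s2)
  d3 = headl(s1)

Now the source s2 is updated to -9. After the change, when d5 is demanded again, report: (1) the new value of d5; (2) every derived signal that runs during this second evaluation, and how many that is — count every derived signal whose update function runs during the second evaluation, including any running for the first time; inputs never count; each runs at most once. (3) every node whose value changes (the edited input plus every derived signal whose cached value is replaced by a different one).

d5 now evaluates to 80.
Run set: d2, d5 (2 run).
Changed values: s2, d2, d5.

Initial pass — values computed on the first demand:
  d1 = lenl([8]) = 1
  d2 = sub(1, 4) = -3
  d4 = suml([8]) = 8
  d5 = mul(8, -3) = -24

Second demand — change propagation:
  d2: re-runs because s2 4->-9; new result 10.
  d5: re-runs because d2 -3->10; new result 80.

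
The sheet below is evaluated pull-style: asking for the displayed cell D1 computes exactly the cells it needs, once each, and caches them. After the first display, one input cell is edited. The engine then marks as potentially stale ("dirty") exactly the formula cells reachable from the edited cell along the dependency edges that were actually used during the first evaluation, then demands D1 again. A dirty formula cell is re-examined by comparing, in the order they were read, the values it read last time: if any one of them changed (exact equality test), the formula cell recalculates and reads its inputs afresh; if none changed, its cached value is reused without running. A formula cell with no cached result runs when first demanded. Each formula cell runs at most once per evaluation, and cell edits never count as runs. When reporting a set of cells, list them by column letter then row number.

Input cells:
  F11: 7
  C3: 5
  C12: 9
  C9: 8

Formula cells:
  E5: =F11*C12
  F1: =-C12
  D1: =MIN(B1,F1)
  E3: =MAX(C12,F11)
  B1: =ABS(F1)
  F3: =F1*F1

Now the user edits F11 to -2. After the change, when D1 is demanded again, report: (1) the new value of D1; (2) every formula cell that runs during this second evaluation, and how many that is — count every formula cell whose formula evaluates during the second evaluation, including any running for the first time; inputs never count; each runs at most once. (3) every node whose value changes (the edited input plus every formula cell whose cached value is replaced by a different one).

Demanding D1 again yields -9.
0 formula cells run: none.
The nodes whose values change: F11.
Note the shortcut — F11 feeds only undemanded nodes, so no recomputation happens.

First demand of the output computes:
  F1 = -(9) = -9
  B1 = ABS(-9) = 9
  D1 = MIN(9, -9) = -9

After the edit, cleaning proceeds:
  F11 only reaches undemanded nodes; the second demand re-runs nothing.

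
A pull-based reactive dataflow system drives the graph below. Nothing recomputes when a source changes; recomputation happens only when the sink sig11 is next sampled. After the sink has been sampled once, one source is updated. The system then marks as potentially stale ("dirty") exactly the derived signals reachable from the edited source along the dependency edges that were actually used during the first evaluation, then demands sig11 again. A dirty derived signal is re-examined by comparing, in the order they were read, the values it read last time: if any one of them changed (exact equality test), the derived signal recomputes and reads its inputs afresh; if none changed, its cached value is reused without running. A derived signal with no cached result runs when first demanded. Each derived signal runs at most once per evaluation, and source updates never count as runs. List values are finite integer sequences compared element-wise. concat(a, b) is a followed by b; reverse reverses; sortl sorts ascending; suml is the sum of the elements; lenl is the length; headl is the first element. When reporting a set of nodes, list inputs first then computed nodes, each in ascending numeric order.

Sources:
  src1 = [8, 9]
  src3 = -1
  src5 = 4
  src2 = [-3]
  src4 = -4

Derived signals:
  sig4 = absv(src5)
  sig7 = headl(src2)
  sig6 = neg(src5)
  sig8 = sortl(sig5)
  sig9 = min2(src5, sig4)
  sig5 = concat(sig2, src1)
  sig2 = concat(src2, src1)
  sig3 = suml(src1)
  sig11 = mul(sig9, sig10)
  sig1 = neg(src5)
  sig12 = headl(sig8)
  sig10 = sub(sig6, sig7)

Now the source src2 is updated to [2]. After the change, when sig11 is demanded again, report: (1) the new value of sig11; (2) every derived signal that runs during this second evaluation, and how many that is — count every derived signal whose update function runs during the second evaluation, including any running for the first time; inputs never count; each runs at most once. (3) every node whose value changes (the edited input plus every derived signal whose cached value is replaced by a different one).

New value of sig11: -24.
Derived signals that run: sig7, sig10, sig11 — 3 in total.
Values that change: src2, sig7, sig10, sig11.

First evaluation (everything demanded from the output):
  sig4 = absv(4) = 4
  sig6 = neg(4) = -4
  sig7 = headl([-3]) = -3
  sig9 = min2(4, 4) = 4
  sig10 = sub(-4, -3) = -1
  sig11 = mul(4, -1) = -4

Propagation after the edit:
  sig7: runs — src2 [-3]->[2]; result 2.
  sig10: runs — sig7 -3->2; result -6.
  sig11: runs — sig10 -1->-6; result -24.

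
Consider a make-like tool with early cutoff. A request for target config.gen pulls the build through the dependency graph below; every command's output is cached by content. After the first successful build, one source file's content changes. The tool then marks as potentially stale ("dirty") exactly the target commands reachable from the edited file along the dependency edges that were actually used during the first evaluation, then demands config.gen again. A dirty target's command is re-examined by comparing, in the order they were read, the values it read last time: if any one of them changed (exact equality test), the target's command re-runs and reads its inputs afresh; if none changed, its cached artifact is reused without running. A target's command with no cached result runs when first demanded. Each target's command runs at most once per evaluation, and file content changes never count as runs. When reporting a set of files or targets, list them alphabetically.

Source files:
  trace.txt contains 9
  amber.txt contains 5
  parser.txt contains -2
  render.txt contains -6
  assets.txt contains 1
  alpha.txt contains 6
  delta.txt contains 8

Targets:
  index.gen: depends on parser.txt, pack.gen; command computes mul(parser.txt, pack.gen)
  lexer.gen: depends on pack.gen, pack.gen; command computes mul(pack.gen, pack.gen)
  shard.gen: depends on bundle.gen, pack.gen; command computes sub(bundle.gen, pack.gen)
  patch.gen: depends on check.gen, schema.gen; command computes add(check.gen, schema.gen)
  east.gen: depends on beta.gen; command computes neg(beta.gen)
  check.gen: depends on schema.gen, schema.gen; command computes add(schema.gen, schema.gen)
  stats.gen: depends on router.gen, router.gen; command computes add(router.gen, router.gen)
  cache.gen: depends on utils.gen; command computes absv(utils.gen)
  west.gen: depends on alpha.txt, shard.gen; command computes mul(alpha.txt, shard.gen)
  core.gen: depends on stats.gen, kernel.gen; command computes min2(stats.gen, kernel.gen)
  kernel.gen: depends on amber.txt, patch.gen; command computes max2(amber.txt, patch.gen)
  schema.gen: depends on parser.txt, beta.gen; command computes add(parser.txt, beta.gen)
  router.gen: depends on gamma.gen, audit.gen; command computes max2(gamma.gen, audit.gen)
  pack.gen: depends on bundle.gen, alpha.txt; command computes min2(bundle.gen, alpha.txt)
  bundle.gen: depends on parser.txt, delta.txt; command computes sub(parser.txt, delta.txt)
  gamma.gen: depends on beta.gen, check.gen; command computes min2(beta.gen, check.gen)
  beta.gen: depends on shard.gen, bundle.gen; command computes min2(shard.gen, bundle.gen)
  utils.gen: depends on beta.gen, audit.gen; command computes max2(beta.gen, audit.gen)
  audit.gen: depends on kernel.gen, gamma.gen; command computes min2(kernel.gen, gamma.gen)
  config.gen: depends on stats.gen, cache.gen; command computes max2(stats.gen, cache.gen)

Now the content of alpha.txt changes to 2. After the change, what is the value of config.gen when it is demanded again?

First demand of the output computes:
  bundle.gen = sub(-2, 8) = -10
  pack.gen = min2(-10, 6) = -10
  shard.gen = sub(-10, -10) = 0
  beta.gen = min2(0, -10) = -10
  schema.gen = add(-2, -10) = -12
  check.gen = add(-12, -12) = -24
  gamma.gen = min2(-10, -24) = -24
  patch.gen = add(-24, -12) = -36
  kernel.gen = max2(5, -36) = 5
  audit.gen = min2(5, -24) = -24
  router.gen = max2(-24, -24) = -24
  stats.gen = add(-24, -24) = -48
  utils.gen = max2(-10, -24) = -10
  cache.gen = absv(-10) = 10
  config.gen = max2(-48, 10) = 10

After the edit, cleaning proceeds:
  pack.gen: a read changed (alpha.txt 6->2) — executes, giving -10 — identical to its old value.
  shard.gen: dirty, but its reads are unchanged (bundle.gen unchanged, pack.gen unchanged); cached 0 stands.
  beta.gen: dirty, but its reads are unchanged (shard.gen unchanged, bundle.gen unchanged); cached -10 stands.
  schema.gen: dirty, but its reads are unchanged (parser.txt unchanged, beta.gen unchanged); cached -12 stands.
  check.gen: dirty, but its reads are unchanged (schema.gen unchanged, schema.gen unchanged); cached -24 stands.
  gamma.gen: dirty, but its reads are unchanged (beta.gen unchanged, check.gen unchanged); cached -24 stands.
  patch.gen: dirty, but its reads are unchanged (check.gen unchanged, schema.gen unchanged); cached -36 stands.
  kernel.gen: dirty, but its reads are unchanged (amber.txt unchanged, patch.gen unchanged); cached 5 stands.
  audit.gen: dirty, but its reads are unchanged (kernel.gen unchanged, gamma.gen unchanged); cached -24 stands.
  router.gen: dirty, but its reads are unchanged (gamma.gen unchanged, audit.gen unchanged); cached -24 stands.
  stats.gen: dirty, but its reads are unchanged (router.gen unchanged, router.gen unchanged); cached -48 stands.
  utils.gen: dirty, but its reads are unchanged (beta.gen unchanged, audit.gen unchanged); cached -10 stands.
  cache.gen: dirty, but its reads are unchanged (utils.gen unchanged); cached 10 stands.
  config.gen: dirty, but its reads are unchanged (stats.gen unchanged, cache.gen unchanged); cached 10 stands.

Note the absorption at pack.gen: it re-runs yet its value is the same, leaving the output's value untouched.

Demanding config.gen again yields 10.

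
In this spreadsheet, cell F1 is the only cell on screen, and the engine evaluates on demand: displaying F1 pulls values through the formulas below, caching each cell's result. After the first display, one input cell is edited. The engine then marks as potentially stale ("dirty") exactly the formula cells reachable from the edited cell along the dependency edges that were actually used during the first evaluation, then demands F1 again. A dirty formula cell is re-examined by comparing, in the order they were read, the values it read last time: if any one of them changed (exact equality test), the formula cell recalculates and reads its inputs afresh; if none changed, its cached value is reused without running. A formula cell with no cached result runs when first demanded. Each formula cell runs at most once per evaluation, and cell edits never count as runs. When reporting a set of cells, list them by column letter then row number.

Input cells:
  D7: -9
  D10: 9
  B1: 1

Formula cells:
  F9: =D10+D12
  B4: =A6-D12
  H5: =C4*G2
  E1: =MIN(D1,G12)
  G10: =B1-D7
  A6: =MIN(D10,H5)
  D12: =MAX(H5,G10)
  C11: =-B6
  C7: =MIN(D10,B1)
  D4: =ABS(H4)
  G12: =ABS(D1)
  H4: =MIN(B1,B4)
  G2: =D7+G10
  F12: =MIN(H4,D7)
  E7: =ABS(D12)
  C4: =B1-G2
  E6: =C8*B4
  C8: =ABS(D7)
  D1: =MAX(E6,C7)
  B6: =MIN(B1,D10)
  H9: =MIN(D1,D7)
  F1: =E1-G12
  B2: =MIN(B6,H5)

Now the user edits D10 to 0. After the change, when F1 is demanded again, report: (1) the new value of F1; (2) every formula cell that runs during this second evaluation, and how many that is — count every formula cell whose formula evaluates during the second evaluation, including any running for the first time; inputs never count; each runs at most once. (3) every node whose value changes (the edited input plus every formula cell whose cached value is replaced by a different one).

F1 now evaluates to 0.
Run set: A6, C7, D1, E1, F1, G12 (6 run).
Changed values: C7, D1, D10, E1, G12.
The important point: at B4 every value read last time is unchanged, so the dirty flag clears without a run.

Initial pass — values computed on the first demand:
  C7 = MIN(9, 1) = 1
  C8 = ABS(-9) = 9
  G10 = 1 - -9 = 10
  G2 = -9 + 10 = 1
  C4 = 1 - 1 = 0
  H5 = 0 * 1 = 0
  A6 = MIN(9, 0) = 0
  D12 = MAX(0, 10) = 10
  B4 = 0 - 10 = -10
  E6 = 9 * -10 = -90
  D1 = MAX(-90, 1) = 1
  G12 = ABS(1) = 1
  E1 = MIN(1, 1) = 1
  F1 = 1 - 1 = 0

Second demand — change propagation:
  A6: re-runs because D10 9->0; new result 0 (unchanged).
  B4: re-examined; everything it read last time is the same (A6 unchanged, D12 unchanged) — cache -10 kept, no run.
  C7: re-runs because D10 9->0; new result 0.
  E6: re-examined; everything it read last time is the same (C8 unchanged, B4 unchanged) — cache -90 kept, no run.
  D1: re-runs because C7 1->0; new result 0.
  G12: re-runs because D1 1->0; new result 0.
  E1: re-runs because D1 1->0; G12 1->0; new result 0.
  F1: re-runs because E1 1->0; G12 1->0; new result 0 (unchanged).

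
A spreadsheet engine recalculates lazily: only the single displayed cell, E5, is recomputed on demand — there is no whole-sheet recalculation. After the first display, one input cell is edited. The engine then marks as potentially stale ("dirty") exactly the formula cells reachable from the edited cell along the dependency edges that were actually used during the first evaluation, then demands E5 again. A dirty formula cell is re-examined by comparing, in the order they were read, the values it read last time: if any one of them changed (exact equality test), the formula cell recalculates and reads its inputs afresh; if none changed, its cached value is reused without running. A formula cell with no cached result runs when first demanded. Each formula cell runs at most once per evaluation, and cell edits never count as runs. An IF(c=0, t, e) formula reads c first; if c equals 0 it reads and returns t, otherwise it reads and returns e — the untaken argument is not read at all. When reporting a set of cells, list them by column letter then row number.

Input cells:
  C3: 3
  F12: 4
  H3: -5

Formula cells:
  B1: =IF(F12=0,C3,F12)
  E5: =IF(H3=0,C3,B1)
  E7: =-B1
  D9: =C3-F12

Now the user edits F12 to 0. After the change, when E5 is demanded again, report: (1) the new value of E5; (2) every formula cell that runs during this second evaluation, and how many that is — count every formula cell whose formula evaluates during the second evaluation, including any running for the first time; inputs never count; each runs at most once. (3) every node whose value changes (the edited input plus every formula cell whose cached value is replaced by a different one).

First evaluation (everything demanded from the output):
  B1 = IF(F12=0: F12=4 -> else branch F12) = 4
  E5 = IF(H3=0: H3=-5 -> else branch B1) = 4

Propagation after the edit:
  B1: runs — F12 4->0; F12 4->0; result 3.
  E5: runs — B1 4->3; result 3.

New value of E5: 3.
Formula cells that run: B1, E5 — 2 in total.
Values that change: B1, E5, F12.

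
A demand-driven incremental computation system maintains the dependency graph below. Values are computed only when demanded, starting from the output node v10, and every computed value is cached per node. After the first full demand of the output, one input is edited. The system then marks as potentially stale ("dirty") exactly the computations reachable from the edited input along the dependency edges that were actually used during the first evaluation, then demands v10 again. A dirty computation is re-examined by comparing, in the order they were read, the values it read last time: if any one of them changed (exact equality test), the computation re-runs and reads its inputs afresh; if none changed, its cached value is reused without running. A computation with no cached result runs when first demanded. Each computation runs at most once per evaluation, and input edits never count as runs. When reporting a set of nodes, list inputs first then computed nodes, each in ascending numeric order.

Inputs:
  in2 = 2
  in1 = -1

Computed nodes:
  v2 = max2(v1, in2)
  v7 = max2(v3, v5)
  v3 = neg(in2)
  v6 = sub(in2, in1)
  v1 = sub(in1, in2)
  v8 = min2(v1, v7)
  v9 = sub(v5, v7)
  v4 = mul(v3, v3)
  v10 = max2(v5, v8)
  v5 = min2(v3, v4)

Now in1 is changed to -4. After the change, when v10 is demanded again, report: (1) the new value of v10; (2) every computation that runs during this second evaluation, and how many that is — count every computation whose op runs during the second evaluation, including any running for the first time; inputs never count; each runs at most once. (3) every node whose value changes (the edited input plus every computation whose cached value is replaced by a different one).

First evaluation (everything demanded from the output):
  v1 = sub(-1, 2) = -3
  v3 = neg(2) = -2
  v4 = mul(-2, -2) = 4
  v5 = min2(-2, 4) = -2
  v7 = max2(-2, -2) = -2
  v8 = min2(-3, -2) = -3
  v10 = max2(-2, -3) = -2

Propagation after the edit:
  v1: runs — in1 -1->-4; result -6.
  v8: runs — v1 -3->-6; result -6.
  v10: runs — v8 -3->-6; result -2 (same value as before).

New value of v10: -2.
Computations that run: v1, v8, v10 — 3 in total.
Values that change: in1, v1, v8.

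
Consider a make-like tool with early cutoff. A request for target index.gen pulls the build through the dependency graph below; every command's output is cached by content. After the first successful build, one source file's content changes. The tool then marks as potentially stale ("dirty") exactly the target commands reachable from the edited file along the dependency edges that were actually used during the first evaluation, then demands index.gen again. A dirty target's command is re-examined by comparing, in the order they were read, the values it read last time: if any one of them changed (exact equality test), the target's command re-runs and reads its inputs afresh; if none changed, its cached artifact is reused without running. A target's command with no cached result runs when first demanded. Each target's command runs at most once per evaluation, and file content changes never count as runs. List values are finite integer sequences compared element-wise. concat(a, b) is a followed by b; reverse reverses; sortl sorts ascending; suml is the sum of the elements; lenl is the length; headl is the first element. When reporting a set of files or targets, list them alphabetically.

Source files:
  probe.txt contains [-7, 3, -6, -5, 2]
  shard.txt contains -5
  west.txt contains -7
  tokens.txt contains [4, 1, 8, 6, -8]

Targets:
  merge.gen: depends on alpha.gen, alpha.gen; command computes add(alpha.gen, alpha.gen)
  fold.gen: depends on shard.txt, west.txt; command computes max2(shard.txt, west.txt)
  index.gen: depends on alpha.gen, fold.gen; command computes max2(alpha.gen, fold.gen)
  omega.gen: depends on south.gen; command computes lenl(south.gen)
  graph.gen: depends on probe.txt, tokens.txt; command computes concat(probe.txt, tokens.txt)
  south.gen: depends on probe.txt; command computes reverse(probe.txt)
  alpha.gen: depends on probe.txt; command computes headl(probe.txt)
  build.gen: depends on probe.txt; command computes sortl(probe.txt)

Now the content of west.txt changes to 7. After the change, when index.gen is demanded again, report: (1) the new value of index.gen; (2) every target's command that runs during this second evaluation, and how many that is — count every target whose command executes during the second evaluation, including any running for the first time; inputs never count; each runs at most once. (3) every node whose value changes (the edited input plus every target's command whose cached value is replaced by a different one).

Demanding index.gen again yields 7.
2 target commands run: fold.gen, index.gen.
The nodes whose values change: fold.gen, index.gen, west.txt.

First demand of the output computes:
  alpha.gen = headl([-7, 3, -6, -5, 2]) = -7
  fold.gen = max2(-5, -7) = -5
  index.gen = max2(-7, -5) = -5

After the edit, cleaning proceeds:
  fold.gen: a read changed (west.txt -7->7) — executes, giving 7.
  index.gen: a read changed (fold.gen -5->7) — executes, giving 7.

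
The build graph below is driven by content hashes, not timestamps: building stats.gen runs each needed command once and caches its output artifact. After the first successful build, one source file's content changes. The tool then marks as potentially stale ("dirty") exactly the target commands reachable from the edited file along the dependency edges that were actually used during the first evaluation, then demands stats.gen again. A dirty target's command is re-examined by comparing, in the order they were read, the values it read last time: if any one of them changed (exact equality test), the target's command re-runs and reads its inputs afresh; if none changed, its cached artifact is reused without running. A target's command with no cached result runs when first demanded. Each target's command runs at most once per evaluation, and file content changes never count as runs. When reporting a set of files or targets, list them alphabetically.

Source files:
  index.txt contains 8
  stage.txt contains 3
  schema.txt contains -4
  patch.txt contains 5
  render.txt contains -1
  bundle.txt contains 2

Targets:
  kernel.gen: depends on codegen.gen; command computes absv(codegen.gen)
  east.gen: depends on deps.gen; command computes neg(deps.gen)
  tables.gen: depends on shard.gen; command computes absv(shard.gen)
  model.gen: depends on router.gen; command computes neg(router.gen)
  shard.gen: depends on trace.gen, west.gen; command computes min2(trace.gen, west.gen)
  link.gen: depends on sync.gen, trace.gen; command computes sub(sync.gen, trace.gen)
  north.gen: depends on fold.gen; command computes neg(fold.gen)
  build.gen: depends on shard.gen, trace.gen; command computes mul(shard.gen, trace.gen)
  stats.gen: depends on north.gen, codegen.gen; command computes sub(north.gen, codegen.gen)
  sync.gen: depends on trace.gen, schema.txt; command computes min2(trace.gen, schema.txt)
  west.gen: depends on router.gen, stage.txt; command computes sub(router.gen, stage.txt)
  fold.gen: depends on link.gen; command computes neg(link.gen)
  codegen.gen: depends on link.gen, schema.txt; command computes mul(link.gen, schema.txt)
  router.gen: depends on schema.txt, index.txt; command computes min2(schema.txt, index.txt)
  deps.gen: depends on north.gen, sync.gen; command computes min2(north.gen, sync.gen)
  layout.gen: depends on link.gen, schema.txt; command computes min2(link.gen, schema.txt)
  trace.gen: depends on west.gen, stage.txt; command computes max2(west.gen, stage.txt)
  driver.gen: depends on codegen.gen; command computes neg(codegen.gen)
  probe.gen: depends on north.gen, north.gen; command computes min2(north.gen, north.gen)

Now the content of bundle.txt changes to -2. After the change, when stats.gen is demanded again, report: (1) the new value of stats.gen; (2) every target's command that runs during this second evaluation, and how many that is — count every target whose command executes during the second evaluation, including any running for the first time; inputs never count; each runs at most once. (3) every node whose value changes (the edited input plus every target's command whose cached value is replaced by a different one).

stats.gen now evaluates to -35.
Run set: none (0 run).
Changed values: bundle.txt.
The important point: nothing the output needs ever reads bundle.txt, so the edit is invisible to it.

Initial pass — values computed on the first demand:
  router.gen = min2(-4, 8) = -4
  west.gen = sub(-4, 3) = -7
  trace.gen = max2(-7, 3) = 3
  sync.gen = min2(3, -4) = -4
  link.gen = sub(-4, 3) = -7
  codegen.gen = mul(-7, -4) = 28
  fold.gen = neg(-7) = 7
  north.gen = neg(7) = -7
  stats.gen = sub(-7, 28) = -35

Second demand — change propagation:
  no demanded computation ever read bundle.txt, so the edit dirties nothing and nothing runs.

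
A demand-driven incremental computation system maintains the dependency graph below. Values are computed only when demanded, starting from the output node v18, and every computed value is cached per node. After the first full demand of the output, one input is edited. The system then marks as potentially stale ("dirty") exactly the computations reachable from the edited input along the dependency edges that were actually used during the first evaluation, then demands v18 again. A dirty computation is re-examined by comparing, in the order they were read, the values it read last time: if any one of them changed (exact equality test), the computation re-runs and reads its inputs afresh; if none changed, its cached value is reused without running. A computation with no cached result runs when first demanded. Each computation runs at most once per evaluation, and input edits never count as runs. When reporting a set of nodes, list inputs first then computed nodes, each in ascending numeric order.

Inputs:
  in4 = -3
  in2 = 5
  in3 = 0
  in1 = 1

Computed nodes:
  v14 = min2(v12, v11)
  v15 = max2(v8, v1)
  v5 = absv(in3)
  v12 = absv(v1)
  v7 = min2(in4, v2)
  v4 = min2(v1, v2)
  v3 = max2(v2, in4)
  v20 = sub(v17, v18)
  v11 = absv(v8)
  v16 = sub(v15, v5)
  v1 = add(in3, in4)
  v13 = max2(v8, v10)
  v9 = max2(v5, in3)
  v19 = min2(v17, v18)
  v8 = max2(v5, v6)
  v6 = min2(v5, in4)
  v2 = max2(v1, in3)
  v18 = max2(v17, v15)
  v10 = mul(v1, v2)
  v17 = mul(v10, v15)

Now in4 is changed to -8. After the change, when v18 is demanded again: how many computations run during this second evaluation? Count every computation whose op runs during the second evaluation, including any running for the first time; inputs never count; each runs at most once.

First evaluation (everything demanded from the output):
  v1 = add(0, -3) = -3
  v2 = max2(-3, 0) = 0
  v5 = absv(0) = 0
  v6 = min2(0, -3) = -3
  v8 = max2(0, -3) = 0
  v10 = mul(-3, 0) = 0
  v15 = max2(0, -3) = 0
  v17 = mul(0, 0) = 0
  v18 = max2(0, 0) = 0

Propagation after the edit:
  v1: runs — in4 -3->-8; result -8.
  v2: runs — v1 -3->-8; result 0 (same value as before).
  v6: runs — in4 -3->-8; result -8.
  v8: runs — v6 -3->-8; result 0 (same value as before).
  v10: runs — v1 -3->-8; result 0 (same value as before).
  v15: runs — v1 -3->-8; result 0 (same value as before).
  v17: checked — values it read are unchanged (v10 unchanged, v15 unchanged); reused cached 0 without running.
  v18: checked — values it read are unchanged (v17 unchanged, v15 unchanged); reused cached 0 without running.

Key observation: the cutoff stops propagation at v17 — its inputs' values are unchanged, so it reuses its cache.

Computations that run: v1, v2, v6, v8, v10, v15 — 6 in total.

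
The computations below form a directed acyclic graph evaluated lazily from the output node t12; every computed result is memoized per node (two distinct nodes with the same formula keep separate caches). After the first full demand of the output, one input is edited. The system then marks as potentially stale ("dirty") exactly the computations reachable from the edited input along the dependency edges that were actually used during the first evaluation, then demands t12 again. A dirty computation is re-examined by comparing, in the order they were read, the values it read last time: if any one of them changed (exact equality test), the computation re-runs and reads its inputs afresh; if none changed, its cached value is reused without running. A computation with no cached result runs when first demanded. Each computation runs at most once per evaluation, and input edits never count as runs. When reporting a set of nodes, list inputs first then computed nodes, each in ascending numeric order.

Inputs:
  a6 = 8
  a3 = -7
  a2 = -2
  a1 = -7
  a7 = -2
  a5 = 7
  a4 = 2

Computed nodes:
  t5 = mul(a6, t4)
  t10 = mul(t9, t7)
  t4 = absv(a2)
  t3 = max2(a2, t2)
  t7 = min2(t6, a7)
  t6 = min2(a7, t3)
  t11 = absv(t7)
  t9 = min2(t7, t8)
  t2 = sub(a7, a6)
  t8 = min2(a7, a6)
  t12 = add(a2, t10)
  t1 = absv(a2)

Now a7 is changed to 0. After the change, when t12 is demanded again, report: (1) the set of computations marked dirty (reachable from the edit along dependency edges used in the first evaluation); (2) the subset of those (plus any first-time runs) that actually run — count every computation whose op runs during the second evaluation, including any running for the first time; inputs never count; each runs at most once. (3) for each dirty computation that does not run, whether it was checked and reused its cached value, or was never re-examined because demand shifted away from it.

The edit dirties: t2, t3, t6, t7, t8, t9, t10, t12.
6 computations run: t2, t3, t6, t7, t8, t9.
Cache hits after checking: t10, t12.
Note where the cutoff bites: t10 is checked, finds nothing changed, and keeps its cache.

First demand of the output computes:
  t2 = sub(-2, 8) = -10
  t3 = max2(-2, -10) = -2
  t6 = min2(-2, -2) = -2
  t7 = min2(-2, -2) = -2
  t8 = min2(-2, 8) = -2
  t9 = min2(-2, -2) = -2
  t10 = mul(-2, -2) = 4
  t12 = add(-2, 4) = 2

After the edit, cleaning proceeds:
  t2: a read changed (a7 -2->0) — executes, giving -8.
  t3: a read changed (t2 -10->-8) — executes, giving -2 — identical to its old value.
  t6: a read changed (a7 -2->0) — executes, giving -2 — identical to its old value.
  t7: a read changed (a7 -2->0) — executes, giving -2 — identical to its old value.
  t8: a read changed (a7 -2->0) — executes, giving 0.
  t9: a read changed (t8 -2->0) — executes, giving -2 — identical to its old value.
  t10: dirty, but its reads are unchanged (t9 unchanged, t7 unchanged); cached 4 stands.
  t12: dirty, but its reads are unchanged (a2 unchanged, t10 unchanged); cached 2 stands.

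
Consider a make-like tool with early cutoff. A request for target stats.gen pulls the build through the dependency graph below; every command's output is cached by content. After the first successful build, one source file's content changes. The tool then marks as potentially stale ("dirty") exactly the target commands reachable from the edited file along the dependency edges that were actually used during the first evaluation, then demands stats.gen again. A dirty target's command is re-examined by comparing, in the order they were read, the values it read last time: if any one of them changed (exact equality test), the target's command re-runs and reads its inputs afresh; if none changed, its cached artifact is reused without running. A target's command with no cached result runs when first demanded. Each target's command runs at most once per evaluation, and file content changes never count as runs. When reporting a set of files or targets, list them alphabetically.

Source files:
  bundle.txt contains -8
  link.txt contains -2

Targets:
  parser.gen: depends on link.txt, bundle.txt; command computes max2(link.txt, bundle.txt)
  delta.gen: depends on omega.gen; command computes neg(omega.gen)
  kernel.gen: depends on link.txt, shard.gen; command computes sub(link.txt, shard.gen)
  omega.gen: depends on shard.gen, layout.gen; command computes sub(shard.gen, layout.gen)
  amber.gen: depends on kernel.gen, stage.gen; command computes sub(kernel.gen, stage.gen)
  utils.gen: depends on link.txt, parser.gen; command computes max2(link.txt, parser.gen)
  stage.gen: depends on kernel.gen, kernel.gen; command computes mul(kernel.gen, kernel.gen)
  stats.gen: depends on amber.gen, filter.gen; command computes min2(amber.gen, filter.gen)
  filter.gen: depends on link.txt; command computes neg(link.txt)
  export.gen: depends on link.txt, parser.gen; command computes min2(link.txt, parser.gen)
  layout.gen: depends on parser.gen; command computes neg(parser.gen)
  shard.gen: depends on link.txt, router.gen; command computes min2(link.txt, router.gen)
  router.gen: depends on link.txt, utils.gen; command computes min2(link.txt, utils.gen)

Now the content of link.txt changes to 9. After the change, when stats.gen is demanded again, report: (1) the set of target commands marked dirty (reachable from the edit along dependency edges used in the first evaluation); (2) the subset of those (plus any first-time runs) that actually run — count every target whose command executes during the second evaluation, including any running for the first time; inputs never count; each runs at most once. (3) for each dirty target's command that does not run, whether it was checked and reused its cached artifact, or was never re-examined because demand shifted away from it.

First demand of the output computes:
  filter.gen = neg(-2) = 2
  parser.gen = max2(-2, -8) = -2
  utils.gen = max2(-2, -2) = -2
  router.gen = min2(-2, -2) = -2
  shard.gen = min2(-2, -2) = -2
  kernel.gen = sub(-2, -2) = 0
  stage.gen = mul(0, 0) = 0
  amber.gen = sub(0, 0) = 0
  stats.gen = min2(0, 2) = 0

After the edit, cleaning proceeds:
  filter.gen: a read changed (link.txt -2->9) — executes, giving -9.
  parser.gen: a read changed (link.txt -2->9) — executes, giving 9.
  utils.gen: a read changed (link.txt -2->9; parser.gen -2->9) — executes, giving 9.
  router.gen: a read changed (link.txt -2->9; utils.gen -2->9) — executes, giving 9.
  shard.gen: a read changed (link.txt -2->9; router.gen -2->9) — executes, giving 9.
  kernel.gen: a read changed (link.txt -2->9; shard.gen -2->9) — executes, giving 0 — identical to its old value.
  stage.gen: dirty, but its reads are unchanged (kernel.gen unchanged, kernel.gen unchanged); cached 0 stands.
  amber.gen: dirty, but its reads are unchanged (kernel.gen unchanged, stage.gen unchanged); cached 0 stands.
  stats.gen: a read changed (filter.gen 2->-9) — executes, giving -9.

Note where the cutoff bites: stage.gen is checked, finds nothing changed, and keeps its cache.

The edit dirties: amber.gen, filter.gen, kernel.gen, parser.gen, router.gen, shard.gen, stage.gen, stats.gen, utils.gen.
7 target commands run: filter.gen, kernel.gen, parser.gen, router.gen, shard.gen, stats.gen, utils.gen.
Cache hits after checking: amber.gen, stage.gen.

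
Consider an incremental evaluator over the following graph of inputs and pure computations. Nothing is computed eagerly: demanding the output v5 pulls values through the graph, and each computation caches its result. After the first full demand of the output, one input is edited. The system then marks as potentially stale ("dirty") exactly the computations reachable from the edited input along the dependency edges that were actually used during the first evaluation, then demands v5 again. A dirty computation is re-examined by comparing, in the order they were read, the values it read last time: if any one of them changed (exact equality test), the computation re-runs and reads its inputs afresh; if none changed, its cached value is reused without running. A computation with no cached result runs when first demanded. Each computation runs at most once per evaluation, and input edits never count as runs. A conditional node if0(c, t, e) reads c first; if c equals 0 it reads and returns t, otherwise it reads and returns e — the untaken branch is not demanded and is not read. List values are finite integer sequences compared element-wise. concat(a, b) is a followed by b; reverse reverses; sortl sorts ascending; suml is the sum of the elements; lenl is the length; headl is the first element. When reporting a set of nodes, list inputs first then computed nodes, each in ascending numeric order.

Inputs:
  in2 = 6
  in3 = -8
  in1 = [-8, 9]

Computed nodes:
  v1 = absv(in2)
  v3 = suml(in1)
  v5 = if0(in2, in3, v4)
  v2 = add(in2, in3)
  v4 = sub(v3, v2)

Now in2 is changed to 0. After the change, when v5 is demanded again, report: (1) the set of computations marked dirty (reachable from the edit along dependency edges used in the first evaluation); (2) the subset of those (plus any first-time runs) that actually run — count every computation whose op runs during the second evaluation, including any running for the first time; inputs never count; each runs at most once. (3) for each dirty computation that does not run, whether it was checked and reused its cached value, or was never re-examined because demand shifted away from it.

Dirty set: v2, v4, v5.
Run set: v5 (1 run).
Left stale — demand moved off them: v2, v4.
The important point: the flipped condition redirects demand; v2, v4 are left stale, never re-checked.

Initial pass — values computed on the first demand:
  v2 = add(6, -8) = -2
  v3 = suml([-8, 9]) = 1
  v4 = sub(1, -2) = 3
  v5 = if0(in2=6 -> else branch v4) = 3

Second demand — change propagation:
  v2: dirty yet unreached — the second evaluation never asks for it.
  v4: dirty yet unreached — the second evaluation never asks for it.
  v5: re-runs because in2 6->0; new result -8.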